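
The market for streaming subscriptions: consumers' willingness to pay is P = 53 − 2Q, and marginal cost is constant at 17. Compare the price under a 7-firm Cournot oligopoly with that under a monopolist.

Cournot with 7 identical firms: the symmetric best-response condition is 53 − 16q = 17. Each firm produces q = 2.25, total output Q = 15.75, price P = 21.5.
The monopolist equates marginal revenue to marginal cost: 53 − 4Q = 17, so Q = 9. From demand, P = 35.

Cournot: P = 21.5; Monopoly: P = 35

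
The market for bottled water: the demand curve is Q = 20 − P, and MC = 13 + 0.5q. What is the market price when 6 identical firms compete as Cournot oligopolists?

P = 14.4

Inverting demand: P = 20 − Q.
In a 6-firm Cournot equilibrium, symmetry and the first-order condition give q = (20 − 13)/(7.5) = 14/15. So Q = 5.6 and P = 14.4.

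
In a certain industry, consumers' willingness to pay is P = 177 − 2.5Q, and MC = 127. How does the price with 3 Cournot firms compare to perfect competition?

Cournot with 3 identical firms: the symmetric best-response condition is 177 − 10q = 127. Each firm produces q = 5, total output Q = 15, price P = 139.5.
Under competition P = MC = 127, so Q = (177 − 127)/2.5 = 20.

Cournot: P = 139.5; Competition: P = 127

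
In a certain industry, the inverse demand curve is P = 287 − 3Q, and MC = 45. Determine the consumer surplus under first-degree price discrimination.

Under first-degree price discrimination the firm charges each unit its demand price and produces up to where P = MC, i.e. Q = 242/3. Consumer surplus is zero; producer surplus equals total surplus.
CS = 0.

CS = 0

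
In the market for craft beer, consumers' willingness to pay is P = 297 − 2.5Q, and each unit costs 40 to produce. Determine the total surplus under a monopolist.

The monopolist equates marginal revenue to marginal cost: 297 − 5Q = 40, so Q = 51.4. From demand, P = 168.5.
CS = ½·(297 − 168.5)·51.4 = 3302.45; PS = (168.5 − 40)·51.4 = 6604.9; TS = 9907.35.

TS = 9907.35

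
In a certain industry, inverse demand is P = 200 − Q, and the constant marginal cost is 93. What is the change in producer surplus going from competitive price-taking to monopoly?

Under competition P = MC = 93, so Q = (200 − 93)/1 = 107.
PS = (93 − 93)·107 = 0.
Monopoly sets MR = MC: 200 − 2Q = 93 ⇒ Q = 53.5, P = 200 − 53.5 = 146.5.
PS = (146.5 − 93)·53.5 = 2862.25.
Change in producer surplus: 2862.25 − 0 = 2862.25.

Producer surplus rises by 2862.25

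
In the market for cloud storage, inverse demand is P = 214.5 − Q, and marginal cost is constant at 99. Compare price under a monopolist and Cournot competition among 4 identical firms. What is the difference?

Price falls by 34.65

A monopolist chooses Q where MR = MC. MR = 214.5 − 2Q; setting this equal to 99 gives Q = 57.75 and P = 156.75.
In a 4-firm Cournot equilibrium, symmetry and the first-order condition give q = (214.5 − 99)/(5) = 23.1. So Q = 92.4 and P = 122.1.
Change in price: 122.1 − 156.75 = −34.65.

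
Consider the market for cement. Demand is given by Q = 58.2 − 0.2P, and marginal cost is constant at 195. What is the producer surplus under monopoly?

PS = 460.8

Inverting demand: P = 291 − 5Q.
A monopolist chooses Q where MR = MC. MR = 291 − 10Q; setting this equal to 195 gives Q = 9.6 and P = 243.
PS = (243 − 195)·9.6 = 460.8.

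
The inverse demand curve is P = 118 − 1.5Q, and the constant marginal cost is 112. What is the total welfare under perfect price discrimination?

With perfect price discrimination, output is the efficient level Q = 4 (where demand meets MC), but every buyer pays their willingness to pay: CS = 0 and PS = total surplus.
TS = 12 (equal to competitive TS).

TS = 12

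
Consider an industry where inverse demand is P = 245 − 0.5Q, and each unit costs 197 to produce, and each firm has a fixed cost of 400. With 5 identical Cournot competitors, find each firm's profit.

π_i = −272

With 5 symmetric Cournot firms, each firm's FOC gives 245 − 3q = 197, so q = 16, Q = 5·16 = 80, and P = 205.
Each firm's profit = (205 − 197)·16 − 400 = −272.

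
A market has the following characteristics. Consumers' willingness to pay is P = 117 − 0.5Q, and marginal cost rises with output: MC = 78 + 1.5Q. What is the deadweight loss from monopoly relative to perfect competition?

DWL = 15.21

Competitive equilibrium sets price equal to marginal cost: 117 − 0.5Q = 78 + 1.5Q, so Q = 19.5 and P = 107.25.
The monopolist equates marginal revenue to marginal cost: 117 − Q = 78 + 1.5Q, so Q = 15.6. From demand, P = 109.2.
CS = ½·(117 − 107.25)·19.5 = 1521/16; PS = (107.25·19.5 − 78·19.5 − ½·1.5·19.5²) = 4563/16; TS = 380.25.
CS = ½·(117 − 109.2)·15.6 = 60.84; PS = (109.2·15.6 − 78·15.6 − ½·1.5·15.6²) = 304.2; TS = 365.04.
DWL = 380.25 − 365.04 = 15.21.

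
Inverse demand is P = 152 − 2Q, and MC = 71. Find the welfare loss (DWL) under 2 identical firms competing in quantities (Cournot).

Under competition P = MC = 71, so Q = (152 − 71)/2 = 40.5.
In a 2-firm Cournot equilibrium, symmetry and the first-order condition give q = (152 − 71)/(6) = 13.5. So Q = 27 and P = 98.
DWL is the triangle between Q = 27 and Q = 40.5: ½·(40.5 − 27)·(98 − 71) = 182.25.

DWL = 182.25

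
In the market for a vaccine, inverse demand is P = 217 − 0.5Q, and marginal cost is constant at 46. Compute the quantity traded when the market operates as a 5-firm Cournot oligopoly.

Q = 285

In a 5-firm Cournot equilibrium, symmetry and the first-order condition give q = (217 − 46)/(3) = 57. So Q = 285 and P = 74.5.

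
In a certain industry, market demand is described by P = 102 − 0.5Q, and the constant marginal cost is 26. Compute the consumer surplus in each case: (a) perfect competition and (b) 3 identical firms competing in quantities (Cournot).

Perfect competition: P = MC = 26, so 102 − 0.5Q = 26 and Q = 152.
CS = ½·(102 − 26)·152 = 5776.
In a 3-firm Cournot equilibrium, symmetry and the first-order condition give q = (102 − 26)/(2) = 38. So Q = 114 and P = 45.
CS = ½·(102 − 45)·114 = 3249.

Competition: CS = 5776; Cournot: CS = 3249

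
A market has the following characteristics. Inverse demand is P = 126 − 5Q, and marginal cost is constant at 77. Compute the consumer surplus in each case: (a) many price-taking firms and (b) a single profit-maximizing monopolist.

Competition: CS = 240.1; Monopoly: CS = 60.025

Under competition P = MC = 77, so Q = (126 − 77)/5 = 9.8.
CS = ½·(126 − 77)·9.8 = 240.1.
The monopolist equates marginal revenue to marginal cost: 126 − 10Q = 77, so Q = 4.9. From demand, P = 101.5.
CS = ½·(126 − 101.5)·4.9 = 60.025.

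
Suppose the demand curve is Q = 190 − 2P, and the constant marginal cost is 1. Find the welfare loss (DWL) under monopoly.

Inverting demand: P = 95 − 0.5Q.
Under competition P = MC = 1, so Q = (95 − 1)/0.5 = 188.
Monopoly sets MR = MC: 95 − Q = 1 ⇒ Q = 94, P = 95 − 0.5·94 = 48.
DWL is the triangle between Q = 94 and Q = 188: ½·(188 − 94)·(48 − 1) = 2209.

DWL = 2209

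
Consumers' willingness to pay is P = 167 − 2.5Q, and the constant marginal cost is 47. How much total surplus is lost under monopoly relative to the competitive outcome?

Competitive firms price at marginal cost: P = 47, giving Q = 48.
Monopoly sets MR = MC: 167 − 5Q = 47 ⇒ Q = 24, P = 167 − 2.5·24 = 107.
DWL is the triangle between Q = 24 and Q = 48: ½·(48 − 24)·(107 − 47) = 720.

DWL = 720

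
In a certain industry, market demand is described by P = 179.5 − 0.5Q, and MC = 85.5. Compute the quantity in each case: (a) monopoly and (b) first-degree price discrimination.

Monopoly sets MR = MC: 179.5 − Q = 85.5 ⇒ Q = 94, P = 179.5 − 0.5·94 = 132.5.
A perfectly discriminating monopolist sells every unit with P(Q) ≥ MC(Q), so output equals the competitive quantity Q = 188. Each buyer pays their reservation price, so CS = 0 and the firm captures all surplus.

Monopoly: Q = 94; Perfect PD: Q = 188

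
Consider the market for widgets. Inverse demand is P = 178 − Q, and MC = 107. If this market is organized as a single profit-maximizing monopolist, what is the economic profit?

Profit = 1260.25

Monopoly sets MR = MC: 178 − 2Q = 107 ⇒ Q = 35.5, P = 178 − 35.5 = 142.5.
Profit = (142.5 − 107)·35.5 = 1260.25.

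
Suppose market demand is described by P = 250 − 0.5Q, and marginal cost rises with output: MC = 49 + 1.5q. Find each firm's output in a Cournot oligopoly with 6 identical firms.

With 6 symmetric Cournot firms, each firm's FOC gives 250 − 3.5q = 49 + 1.5q, so q = 40.2, Q = 6·40.2 = 241.2, and P = 129.4.

q_i = 40.2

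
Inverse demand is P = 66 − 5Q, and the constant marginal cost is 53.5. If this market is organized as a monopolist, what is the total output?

Q = 1.25

A monopolist chooses Q where MR = MC. MR = 66 − 10Q; setting this equal to 53.5 gives Q = 1.25 and P = 59.75.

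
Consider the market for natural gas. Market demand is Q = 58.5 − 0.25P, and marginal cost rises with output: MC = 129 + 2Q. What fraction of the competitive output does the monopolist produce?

Q_m/Q_c = 0.6

Inverting demand: P = 234 − 4Q.
Monopoly sets MR = MC: 234 − 8Q = 129 + 2Q ⇒ Q = 10.5, P = 234 − 4·10.5 = 192.
Under competition P = MC: 234 − 4Q = 129 + 2Q ⇒ Q = 17.5, P = 164.
Ratio Q_m/Q_c = 10.5/17.5 = 0.6.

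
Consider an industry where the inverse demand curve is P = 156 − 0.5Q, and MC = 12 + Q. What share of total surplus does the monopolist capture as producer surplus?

Monopoly sets MR = MC: 156 − Q = 12 + Q ⇒ Q = 72, P = 156 − 0.5·72 = 120.
CS = ½·(156 − 120)·72 = 1296.
PS = P·Q − VC(Q) = 120·72 − (12·72 + ½·1·72²) = 5184.
Share captured = PS/TS = 5184/6480 = 0.8.

PS/TS = 0.8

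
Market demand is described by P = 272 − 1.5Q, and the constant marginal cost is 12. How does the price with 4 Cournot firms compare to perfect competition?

Cournot: P = 64; Competition: P = 12

With 4 symmetric Cournot firms, each firm's FOC gives 272 − 7.5q = 12, so q = 104/3, Q = 4·104/3 = 416/3, and P = 64.
Under competition P = MC = 12, so Q = (272 − 12)/1.5 = 520/3.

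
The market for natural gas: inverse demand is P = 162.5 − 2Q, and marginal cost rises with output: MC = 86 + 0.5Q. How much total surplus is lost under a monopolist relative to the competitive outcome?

Competitive equilibrium sets price equal to marginal cost: 162.5 − 2Q = 86 + 0.5Q, so Q = 30.6 and P = 101.3.
Monopoly sets MR = MC: 162.5 − 4Q = 86 + 0.5Q ⇒ Q = 17, P = 162.5 − 2·17 = 128.5.
CS = ½·(162.5 − 101.3)·30.6 = 936.36; PS = (101.3·30.6 − 86·30.6 − ½·0.5·30.6²) = 234.09; TS = 1170.45.
CS = ½·(162.5 − 128.5)·17 = 289; PS = (128.5·17 − 86·17 − ½·0.5·17²) = 650.25; TS = 939.25.
DWL = 1170.45 − 939.25 = 231.2.

DWL = 231.2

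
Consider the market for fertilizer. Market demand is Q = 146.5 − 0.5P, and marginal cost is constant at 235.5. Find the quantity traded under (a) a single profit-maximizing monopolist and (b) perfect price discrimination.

Inverting demand: P = 293 − 2Q.
A monopolist chooses Q where MR = MC. MR = 293 − 4Q; setting this equal to 235.5 gives Q = 14.375 and P = 264.25.
A perfectly discriminating monopolist sells every unit with P(Q) ≥ MC(Q), so output equals the competitive quantity Q = 28.75. Each buyer pays their reservation price, so CS = 0 and the firm captures all surplus.

Monopoly: Q = 14.375; Perfect PD: Q = 28.75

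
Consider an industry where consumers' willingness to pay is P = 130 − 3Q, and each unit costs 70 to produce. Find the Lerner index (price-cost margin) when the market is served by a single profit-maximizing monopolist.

A monopolist chooses Q where MR = MC. MR = 130 − 6Q; setting this equal to 70 gives Q = 10 and P = 100.
Lerner index = (P − MC)/P = (100 − 70)/100 = 0.3.

Lerner index = 0.3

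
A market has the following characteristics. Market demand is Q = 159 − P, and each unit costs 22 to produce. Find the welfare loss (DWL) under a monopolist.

Inverting demand: P = 159 − Q.
Competitive firms price at marginal cost: P = 22, giving Q = 137.
A monopolist chooses Q where MR = MC. MR = 159 − 2Q; setting this equal to 22 gives Q = 68.5 and P = 90.5.
DWL is the triangle between Q = 68.5 and Q = 137: ½·(137 − 68.5)·(90.5 − 22) = 2346.125.

DWL = 2346.125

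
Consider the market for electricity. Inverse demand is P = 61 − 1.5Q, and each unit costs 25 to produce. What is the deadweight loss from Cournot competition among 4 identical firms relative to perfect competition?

Competitive firms price at marginal cost: P = 25, giving Q = 24.
Cournot with 4 identical firms: the symmetric best-response condition is 61 − 7.5q = 25. Each firm produces q = 4.8, total output Q = 19.2, price P = 32.2.
DWL is the triangle between Q = 19.2 and Q = 24: ½·(24 − 19.2)·(32.2 − 25) = 17.28.

DWL = 17.28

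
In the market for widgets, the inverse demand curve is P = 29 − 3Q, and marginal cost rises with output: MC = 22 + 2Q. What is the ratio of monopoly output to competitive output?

Q_m/Q_c = 0.625

Monopoly sets MR = MC: 29 − 6Q = 22 + 2Q ⇒ Q = 0.875, P = 29 − 3·0.875 = 26.375.
Competitive equilibrium sets price equal to marginal cost: 29 − 3Q = 22 + 2Q, so Q = 1.4 and P = 24.8.
Ratio Q_m/Q_c = 0.875/1.4 = 0.625.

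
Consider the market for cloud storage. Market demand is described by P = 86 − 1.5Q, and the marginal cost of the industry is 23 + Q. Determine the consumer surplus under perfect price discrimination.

With perfect price discrimination, output is the efficient level Q = 25.2 (where demand meets MC), but every buyer pays their willingness to pay: CS = 0 and PS = total surplus.
CS = 0.

CS = 0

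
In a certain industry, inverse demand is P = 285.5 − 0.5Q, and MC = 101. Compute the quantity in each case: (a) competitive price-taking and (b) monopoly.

Under competition P = MC = 101, so Q = (285.5 − 101)/0.5 = 369.
Monopoly sets MR = MC: 285.5 − Q = 101 ⇒ Q = 184.5, P = 285.5 − 0.5·184.5 = 193.25.

Competition: Q = 369; Monopoly: Q = 184.5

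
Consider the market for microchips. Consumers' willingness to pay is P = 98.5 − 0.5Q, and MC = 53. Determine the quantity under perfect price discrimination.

Q = 91

A perfectly discriminating monopolist sells every unit with P(Q) ≥ MC(Q), so output equals the competitive quantity Q = 91. Each buyer pays their reservation price, so CS = 0 and the firm captures all surplus.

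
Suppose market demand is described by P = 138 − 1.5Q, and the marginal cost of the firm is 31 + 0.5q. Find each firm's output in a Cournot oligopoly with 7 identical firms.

Cournot with 7 identical firms: the symmetric best-response condition is 138 − 12q = 31 + 0.5q. Each firm produces q = 8.56, total output Q = 59.92, price P = 48.12.

q_i = 8.56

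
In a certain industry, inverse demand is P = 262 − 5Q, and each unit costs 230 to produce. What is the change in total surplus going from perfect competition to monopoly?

Under competition P = MC = 230, so Q = (262 − 230)/5 = 6.4.
CS = ½·(262 − 230)·6.4 = 102.4; PS = (230 − 230)·6.4 = 0; TS = 102.4.
A monopolist chooses Q where MR = MC. MR = 262 − 10Q; setting this equal to 230 gives Q = 3.2 and P = 246.
CS = ½·(262 − 246)·3.2 = 25.6; PS = (246 − 230)·3.2 = 51.2; TS = 76.8.
Change in total surplus: 76.8 − 102.4 = −25.6.

TS falls by 25.6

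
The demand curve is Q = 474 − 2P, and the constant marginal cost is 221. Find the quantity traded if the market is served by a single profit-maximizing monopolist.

Q = 16

Inverting demand: P = 237 − 0.5Q.
A monopolist chooses Q where MR = MC. MR = 237 − Q; setting this equal to 221 gives Q = 16 and P = 229.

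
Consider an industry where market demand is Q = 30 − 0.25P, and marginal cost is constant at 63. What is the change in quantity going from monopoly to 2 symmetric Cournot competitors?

Inverting demand: P = 120 − 4Q.
Monopoly sets MR = MC: 120 − 8Q = 63 ⇒ Q = 7.125, P = 120 − 4·7.125 = 91.5.
With 2 symmetric Cournot firms, each firm's FOC gives 120 − 12q = 63, so q = 4.75, Q = 2·4.75 = 9.5, and P = 82.
Change in quantity: 9.5 − 7.125 = 2.375.

Q rises by 2.375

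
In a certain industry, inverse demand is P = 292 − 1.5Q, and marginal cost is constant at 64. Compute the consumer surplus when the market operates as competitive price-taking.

Under competition P = MC = 64, so Q = (292 − 64)/1.5 = 152.
CS = ½·(292 − 64)·152 = 17328.

CS = 17328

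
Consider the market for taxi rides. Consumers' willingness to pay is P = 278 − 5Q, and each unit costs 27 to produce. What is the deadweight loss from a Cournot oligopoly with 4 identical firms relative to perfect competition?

DWL = 252.004

Under competition P = MC = 27, so Q = (278 − 27)/5 = 50.2.
Cournot with 4 identical firms: the symmetric best-response condition is 278 − 25q = 27. Each firm produces q = 10.04, total output Q = 40.16, price P = 77.2.
DWL is the triangle between Q = 40.16 and Q = 50.2: ½·(50.2 − 40.16)·(77.2 − 27) = 252.004.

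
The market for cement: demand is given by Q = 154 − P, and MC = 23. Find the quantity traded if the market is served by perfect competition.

Inverting demand: P = 154 − Q.
Competitive firms price at marginal cost: P = 23, giving Q = 131.

Q = 131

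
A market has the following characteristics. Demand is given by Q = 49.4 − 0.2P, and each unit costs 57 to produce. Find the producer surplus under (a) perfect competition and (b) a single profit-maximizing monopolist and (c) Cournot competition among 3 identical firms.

Inverting demand: P = 247 − 5Q.
Competitive firms price at marginal cost: P = 57, giving Q = 38.
PS = (57 − 57)·38 = 0.
The monopolist equates marginal revenue to marginal cost: 247 − 10Q = 57, so Q = 19. From demand, P = 152.
PS = (152 − 57)·19 = 1805.
In a 3-firm Cournot equilibrium, symmetry and the first-order condition give q = (247 − 57)/(20) = 9.5. So Q = 28.5 and P = 104.5.
PS = (104.5 − 57)·28.5 = 1353.75.

Competition: PS = 0; Monopoly: PS = 1805; Cournot: PS = 1353.75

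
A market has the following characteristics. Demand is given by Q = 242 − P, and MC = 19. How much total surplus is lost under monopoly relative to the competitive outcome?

Inverting demand: P = 242 − Q.
Competitive firms price at marginal cost: P = 19, giving Q = 223.
The monopolist equates marginal revenue to marginal cost: 242 − 2Q = 19, so Q = 111.5. From demand, P = 130.5.
DWL is the triangle between Q = 111.5 and Q = 223: ½·(223 − 111.5)·(130.5 − 19) = 6216.125.

DWL = 6216.125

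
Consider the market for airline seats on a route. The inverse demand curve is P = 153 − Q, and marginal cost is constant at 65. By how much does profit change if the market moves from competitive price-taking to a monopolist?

π rises by 1936

Under competition P = MC = 65, so Q = (153 − 65)/1 = 88.
Profit = (65 − 65)·88 = 0.
Monopoly sets MR = MC: 153 − 2Q = 65 ⇒ Q = 44, P = 153 − 44 = 109.
Profit = (109 − 65)·44 = 1936.
Change in profit: 1936 − 0 = 1936.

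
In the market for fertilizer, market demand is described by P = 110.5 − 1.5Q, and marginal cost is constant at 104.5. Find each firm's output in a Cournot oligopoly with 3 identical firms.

q_i = 1

In a 3-firm Cournot equilibrium, symmetry and the first-order condition give q = (110.5 − 104.5)/(6) = 1. So Q = 3 and P = 106.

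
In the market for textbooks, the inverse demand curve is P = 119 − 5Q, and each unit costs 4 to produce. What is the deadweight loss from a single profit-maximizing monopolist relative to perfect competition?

DWL = 330.625

Competitive firms price at marginal cost: P = 4, giving Q = 23.
A monopolist chooses Q where MR = MC. MR = 119 − 10Q; setting this equal to 4 gives Q = 11.5 and P = 61.5.
DWL is the triangle between Q = 11.5 and Q = 23: ½·(23 − 11.5)·(61.5 − 4) = 330.625.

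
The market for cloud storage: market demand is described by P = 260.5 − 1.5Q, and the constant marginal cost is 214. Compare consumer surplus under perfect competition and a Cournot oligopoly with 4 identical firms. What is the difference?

Competitive firms price at marginal cost: P = 214, giving Q = 31.
CS = ½·(260.5 − 214)·31 = 720.75.
Cournot with 4 identical firms: the symmetric best-response condition is 260.5 − 7.5q = 214. Each firm produces q = 6.2, total output Q = 24.8, price P = 223.3.
CS = ½·(260.5 − 223.3)·24.8 = 461.28.
Change in consumer surplus: 461.28 − 720.75 = −259.47.

Consumer surplus falls by 259.47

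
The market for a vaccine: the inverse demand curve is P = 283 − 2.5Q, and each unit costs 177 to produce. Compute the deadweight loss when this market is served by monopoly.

Competitive firms price at marginal cost: P = 177, giving Q = 42.4.
Monopoly sets MR = MC: 283 − 5Q = 177 ⇒ Q = 21.2, P = 283 − 2.5·21.2 = 230.
DWL is the triangle between Q = 21.2 and Q = 42.4: ½·(42.4 − 21.2)·(230 − 177) = 561.8.

DWL = 561.8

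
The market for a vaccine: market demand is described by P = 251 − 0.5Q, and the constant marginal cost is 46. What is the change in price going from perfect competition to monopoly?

Competitive firms price at marginal cost: P = 46, giving Q = 410.
A monopolist chooses Q where MR = MC. MR = 251 − Q; setting this equal to 46 gives Q = 205 and P = 148.5.
Change in price: 148.5 − 46 = 102.5.

Price rises by 102.5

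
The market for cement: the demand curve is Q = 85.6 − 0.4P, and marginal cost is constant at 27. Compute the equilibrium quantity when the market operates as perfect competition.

Inverting demand: P = 214 − 2.5Q.
Competitive firms price at marginal cost: P = 27, giving Q = 74.8.

Q = 74.8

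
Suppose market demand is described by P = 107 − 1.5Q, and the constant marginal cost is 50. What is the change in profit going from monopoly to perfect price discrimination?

Profit rises by 541.5

A monopolist chooses Q where MR = MC. MR = 107 − 3Q; setting this equal to 50 gives Q = 19 and P = 78.5.
Profit = (78.5 − 50)·19 = 541.5.
Under first-degree price discrimination the firm charges each unit its demand price and produces up to where P = MC, i.e. Q = 38. Consumer surplus is zero; producer surplus equals total surplus.
PS equals the full surplus area, 1083. Profit = 1083 = 1083.
Change in profit: 1083 − 541.5 = 541.5.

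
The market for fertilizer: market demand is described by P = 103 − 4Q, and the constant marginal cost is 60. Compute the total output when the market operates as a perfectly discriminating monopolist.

Q = 10.75

Under first-degree price discrimination the firm charges each unit its demand price and produces up to where P = MC, i.e. Q = 10.75. Consumer surplus is zero; producer surplus equals total surplus.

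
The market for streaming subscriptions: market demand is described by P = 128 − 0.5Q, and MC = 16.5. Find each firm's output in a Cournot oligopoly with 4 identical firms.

Cournot with 4 identical firms: the symmetric best-response condition is 128 − 2.5q = 16.5. Each firm produces q = 44.6, total output Q = 178.4, price P = 38.8.

q_i = 44.6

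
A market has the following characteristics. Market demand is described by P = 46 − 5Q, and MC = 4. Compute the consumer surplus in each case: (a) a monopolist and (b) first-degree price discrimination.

Monopoly sets MR = MC: 46 − 10Q = 4 ⇒ Q = 4.2, P = 46 − 5·4.2 = 25.
CS = ½·(46 − 25)·4.2 = 44.1.
Under first-degree price discrimination the firm charges each unit its demand price and produces up to where P = MC, i.e. Q = 8.4. Consumer surplus is zero; producer surplus equals total surplus.
CS = 0.

Monopoly: CS = 44.1; Perfect PD: CS = 0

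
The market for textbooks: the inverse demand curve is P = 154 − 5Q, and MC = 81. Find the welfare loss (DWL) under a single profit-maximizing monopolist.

Under competition P = MC = 81, so Q = (154 − 81)/5 = 14.6.
The monopolist equates marginal revenue to marginal cost: 154 − 10Q = 81, so Q = 7.3. From demand, P = 117.5.
DWL is the triangle between Q = 7.3 and Q = 14.6: ½·(14.6 − 7.3)·(117.5 − 81) = 133.225.

DWL = 133.225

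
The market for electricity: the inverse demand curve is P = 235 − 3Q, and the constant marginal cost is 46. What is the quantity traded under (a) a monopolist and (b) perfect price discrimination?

Monopoly sets MR = MC: 235 − 6Q = 46 ⇒ Q = 31.5, P = 235 − 3·31.5 = 140.5.
With perfect price discrimination, output is the efficient level Q = 63 (where demand meets MC), but every buyer pays their willingness to pay: CS = 0 and PS = total surplus.

Monopoly: Q = 31.5; Perfect PD: Q = 63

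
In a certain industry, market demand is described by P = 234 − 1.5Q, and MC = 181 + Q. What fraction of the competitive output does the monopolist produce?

A monopolist chooses Q where MR = MC. MR = 234 − 3Q; setting this equal to 181 + Q gives Q = 13.25 and P = 214.125.
Under competition P = MC: 234 − 1.5Q = 181 + Q ⇒ Q = 21.2, P = 202.2.
Ratio Q_m/Q_c = 13.25/21.2 = 0.625.

Q_m/Q_c = 0.625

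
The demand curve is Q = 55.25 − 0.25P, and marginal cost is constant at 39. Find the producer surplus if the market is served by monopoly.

Inverting demand: P = 221 − 4Q.
Monopoly sets MR = MC: 221 − 8Q = 39 ⇒ Q = 22.75, P = 221 − 4·22.75 = 130.
PS = (130 − 39)·22.75 = 2070.25.

PS = 2070.25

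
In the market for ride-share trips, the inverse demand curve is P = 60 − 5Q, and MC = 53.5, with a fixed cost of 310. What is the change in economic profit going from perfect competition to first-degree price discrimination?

Perfect competition: P = MC = 53.5, so 60 − 5Q = 53.5 and Q = 1.3.
Profit = (53.5 − 53.5)·1.3 − 310 = −310.
Under first-degree price discrimination the firm charges each unit its demand price and produces up to where P = MC, i.e. Q = 1.3. Consumer surplus is zero; producer surplus equals total surplus.
PS equals the full surplus area, 4.225. Profit = 4.225 − 310 = −305.775.
Change in economic profit: −305.775 − −310 = 4.225.

Economic profit rises by 4.225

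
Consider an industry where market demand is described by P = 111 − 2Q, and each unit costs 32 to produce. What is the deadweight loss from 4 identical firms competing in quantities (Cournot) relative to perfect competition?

DWL = 62.41

Competitive firms price at marginal cost: P = 32, giving Q = 39.5.
Cournot with 4 identical firms: the symmetric best-response condition is 111 − 10q = 32. Each firm produces q = 7.9, total output Q = 31.6, price P = 47.8.
DWL is the triangle between Q = 31.6 and Q = 39.5: ½·(39.5 − 31.6)·(47.8 − 32) = 62.41.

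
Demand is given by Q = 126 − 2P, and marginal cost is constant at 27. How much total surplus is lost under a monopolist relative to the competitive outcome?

DWL = 324

Inverting demand: P = 63 − 0.5Q.
Perfect competition: P = MC = 27, so 63 − 0.5Q = 27 and Q = 72.
Monopoly sets MR = MC: 63 − Q = 27 ⇒ Q = 36, P = 63 − 0.5·36 = 45.
DWL is the triangle between Q = 36 and Q = 72: ½·(72 − 36)·(45 − 27) = 324.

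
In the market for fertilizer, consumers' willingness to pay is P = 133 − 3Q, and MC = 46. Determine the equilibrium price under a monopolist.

A monopolist chooses Q where MR = MC. MR = 133 − 6Q; setting this equal to 46 gives Q = 14.5 and P = 89.5.

P = 89.5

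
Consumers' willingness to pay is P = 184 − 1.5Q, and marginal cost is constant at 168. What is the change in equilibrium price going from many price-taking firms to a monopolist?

Equilibrium price rises by 8

Under competition P = MC = 168, so Q = (184 − 168)/1.5 = 32/3.
Monopoly sets MR = MC: 184 − 3Q = 168 ⇒ Q = 16/3, P = 184 − 1.5·16/3 = 176.
Change in equilibrium price: 176 − 168 = 8.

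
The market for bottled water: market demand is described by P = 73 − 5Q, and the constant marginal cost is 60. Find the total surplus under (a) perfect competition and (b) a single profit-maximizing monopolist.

Perfect competition: P = MC = 60, so 73 − 5Q = 60 and Q = 2.6.
CS = ½·(73 − 60)·2.6 = 16.9; PS = (60 − 60)·2.6 = 0; TS = 16.9.
A monopolist chooses Q where MR = MC. MR = 73 − 10Q; setting this equal to 60 gives Q = 1.3 and P = 66.5.
CS = ½·(73 − 66.5)·1.3 = 4.225; PS = (66.5 − 60)·1.3 = 8.45; TS = 12.675.

Competition: TS = 16.9; Monopoly: TS = 12.675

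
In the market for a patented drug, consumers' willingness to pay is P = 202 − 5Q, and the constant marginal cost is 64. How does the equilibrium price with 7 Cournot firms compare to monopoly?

With 7 symmetric Cournot firms, each firm's FOC gives 202 − 40q = 64, so q = 3.45, Q = 7·3.45 = 24.15, and P = 81.25.
A monopolist chooses Q where MR = MC. MR = 202 − 10Q; setting this equal to 64 gives Q = 13.8 and P = 133.

Cournot: P = 81.25; Monopoly: P = 133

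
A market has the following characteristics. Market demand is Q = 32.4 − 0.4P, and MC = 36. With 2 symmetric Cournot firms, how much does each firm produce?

Inverting demand: P = 81 − 2.5Q.
Cournot with 2 identical firms: the symmetric best-response condition is 81 − 7.5q = 36. Each firm produces q = 6, total output Q = 12, price P = 51.

q_i = 6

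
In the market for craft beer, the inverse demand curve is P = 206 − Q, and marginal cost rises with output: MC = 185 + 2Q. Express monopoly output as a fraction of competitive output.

The monopolist equates marginal revenue to marginal cost: 206 − 2Q = 185 + 2Q, so Q = 5.25. From demand, P = 200.75.
Under competition P = MC: 206 − Q = 185 + 2Q ⇒ Q = 7, P = 199.
Ratio Q_m/Q_c = 5.25/7 = 0.75.

Q_m/Q_c = 0.75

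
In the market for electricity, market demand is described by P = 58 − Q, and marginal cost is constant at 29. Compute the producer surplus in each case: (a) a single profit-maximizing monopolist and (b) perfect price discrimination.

Monopoly: PS = 210.25; Perfect PD: PS = 420.5

A monopolist chooses Q where MR = MC. MR = 58 − 2Q; setting this equal to 29 gives Q = 14.5 and P = 43.5.
PS = (43.5 − 29)·14.5 = 210.25.
A perfectly discriminating monopolist sells every unit with P(Q) ≥ MC(Q), so output equals the competitive quantity Q = 29. Each buyer pays their reservation price, so CS = 0 and the firm captures all surplus.
PS = ½·(58 − 29)·29 = 420.5.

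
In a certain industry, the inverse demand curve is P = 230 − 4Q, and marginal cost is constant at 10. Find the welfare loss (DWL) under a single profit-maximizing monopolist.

DWL = 1512.5

Under competition P = MC = 10, so Q = (230 − 10)/4 = 55.
The monopolist equates marginal revenue to marginal cost: 230 − 8Q = 10, so Q = 27.5. From demand, P = 120.
DWL is the triangle between Q = 27.5 and Q = 55: ½·(55 − 27.5)·(120 − 10) = 1512.5.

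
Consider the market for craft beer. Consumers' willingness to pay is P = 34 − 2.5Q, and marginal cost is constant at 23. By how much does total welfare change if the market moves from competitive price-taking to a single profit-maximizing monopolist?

TS falls by 6.05

Perfect competition: P = MC = 23, so 34 − 2.5Q = 23 and Q = 4.4.
CS = ½·(34 − 23)·4.4 = 24.2; PS = (23 − 23)·4.4 = 0; TS = 24.2.
The monopolist equates marginal revenue to marginal cost: 34 − 5Q = 23, so Q = 2.2. From demand, P = 28.5.
CS = ½·(34 − 28.5)·2.2 = 6.05; PS = (28.5 − 23)·2.2 = 12.1; TS = 18.15.
Change in total welfare: 18.15 − 24.2 = −6.05.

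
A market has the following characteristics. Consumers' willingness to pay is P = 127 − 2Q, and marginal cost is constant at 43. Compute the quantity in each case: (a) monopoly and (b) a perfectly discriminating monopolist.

The monopolist equates marginal revenue to marginal cost: 127 − 4Q = 43, so Q = 21. From demand, P = 85.
With perfect price discrimination, output is the efficient level Q = 42 (where demand meets MC), but every buyer pays their willingness to pay: CS = 0 and PS = total surplus.

Monopoly: Q = 21; Perfect PD: Q = 42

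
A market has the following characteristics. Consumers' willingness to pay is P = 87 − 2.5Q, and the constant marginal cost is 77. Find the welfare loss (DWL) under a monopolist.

DWL = 5

Under competition P = MC = 77, so Q = (87 − 77)/2.5 = 4.
Monopoly sets MR = MC: 87 − 5Q = 77 ⇒ Q = 2, P = 87 − 2.5·2 = 82.
DWL is the triangle between Q = 2 and Q = 4: ½·(4 − 2)·(82 − 77) = 5.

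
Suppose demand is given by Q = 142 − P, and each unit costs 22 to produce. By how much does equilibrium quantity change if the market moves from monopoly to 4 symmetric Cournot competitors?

Q rises by 36

Inverting demand: P = 142 − Q.
Monopoly sets MR = MC: 142 − 2Q = 22 ⇒ Q = 60, P = 142 − 60 = 82.
Cournot with 4 identical firms: the symmetric best-response condition is 142 − 5q = 22. Each firm produces q = 24, total output Q = 96, price P = 46.
Change in equilibrium quantity: 96 − 60 = 36.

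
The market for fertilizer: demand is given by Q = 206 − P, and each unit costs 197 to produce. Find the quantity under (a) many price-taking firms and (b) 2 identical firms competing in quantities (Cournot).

Competition: Q = 9; Cournot: Q = 6

Inverting demand: P = 206 − Q.
Perfect competition: P = MC = 197, so 206 − Q = 197 and Q = 9.
In a 2-firm Cournot equilibrium, symmetry and the first-order condition give q = (206 − 197)/(3) = 3. So Q = 6 and P = 200.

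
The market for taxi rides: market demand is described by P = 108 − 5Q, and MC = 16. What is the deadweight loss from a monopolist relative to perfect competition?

Perfect competition: P = MC = 16, so 108 − 5Q = 16 and Q = 18.4.
Monopoly sets MR = MC: 108 − 10Q = 16 ⇒ Q = 9.2, P = 108 − 5·9.2 = 62.
DWL is the triangle between Q = 9.2 and Q = 18.4: ½·(18.4 − 9.2)·(62 − 16) = 211.6.

DWL = 211.6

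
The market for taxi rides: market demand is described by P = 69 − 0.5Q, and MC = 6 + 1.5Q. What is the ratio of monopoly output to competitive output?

Monopoly sets MR = MC: 69 − Q = 6 + 1.5Q ⇒ Q = 25.2, P = 69 − 0.5·25.2 = 56.4.
Under competition P = MC: 69 − 0.5Q = 6 + 1.5Q ⇒ Q = 31.5, P = 53.25.
Ratio Q_m/Q_c = 25.2/31.5 = 0.8.

Q_m/Q_c = 0.8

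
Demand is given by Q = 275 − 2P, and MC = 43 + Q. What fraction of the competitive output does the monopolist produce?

Q_m/Q_c = 0.75

Inverting demand: P = 137.5 − 0.5Q.
Monopoly sets MR = MC: 137.5 − Q = 43 + Q ⇒ Q = 47.25, P = 137.5 − 0.5·47.25 = 113.875.
Competitive equilibrium sets price equal to marginal cost: 137.5 − 0.5Q = 43 + Q, so Q = 63 and P = 106.
Ratio Q_m/Q_c = 47.25/63 = 0.75.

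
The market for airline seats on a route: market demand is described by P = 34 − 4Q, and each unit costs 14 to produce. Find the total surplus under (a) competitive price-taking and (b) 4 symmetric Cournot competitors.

Competition: TS = 50; Cournot: TS = 48

Perfect competition: P = MC = 14, so 34 − 4Q = 14 and Q = 5.
CS = ½·(34 − 14)·5 = 50; PS = (14 − 14)·5 = 0; TS = 50.
Cournot with 4 identical firms: the symmetric best-response condition is 34 − 20q = 14. Each firm produces q = 1, total output Q = 4, price P = 18.
CS = ½·(34 − 18)·4 = 32; PS = (18 − 14)·4 = 16; TS = 48.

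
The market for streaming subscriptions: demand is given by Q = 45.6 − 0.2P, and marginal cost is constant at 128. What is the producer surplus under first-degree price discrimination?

PS = 1000

Inverting demand: P = 228 − 5Q.
A perfectly discriminating monopolist sells every unit with P(Q) ≥ MC(Q), so output equals the competitive quantity Q = 20. Each buyer pays their reservation price, so CS = 0 and the firm captures all surplus.
PS = ½·(228 − 128)·20 = 1000.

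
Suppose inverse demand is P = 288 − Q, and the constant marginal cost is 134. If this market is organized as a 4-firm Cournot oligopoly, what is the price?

P = 164.8

In a 4-firm Cournot equilibrium, symmetry and the first-order condition give q = (288 − 134)/(5) = 30.8. So Q = 123.2 and P = 164.8.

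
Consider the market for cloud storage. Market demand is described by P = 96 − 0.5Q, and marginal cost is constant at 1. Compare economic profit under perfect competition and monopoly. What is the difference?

Economic profit rises by 4512.5

Perfect competition: P = MC = 1, so 96 − 0.5Q = 1 and Q = 190.
Profit = (1 − 1)·190 = 0.
Monopoly sets MR = MC: 96 − Q = 1 ⇒ Q = 95, P = 96 − 0.5·95 = 48.5.
Profit = (48.5 − 1)·95 = 4512.5.
Change in economic profit: 4512.5 − 0 = 4512.5.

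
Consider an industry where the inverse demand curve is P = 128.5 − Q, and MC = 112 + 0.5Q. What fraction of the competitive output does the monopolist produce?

Q_m/Q_c = 0.6

The monopolist equates marginal revenue to marginal cost: 128.5 − 2Q = 112 + 0.5Q, so Q = 6.6. From demand, P = 121.9.
Under competition P = MC: 128.5 − Q = 112 + 0.5Q ⇒ Q = 11, P = 117.5.
Ratio Q_m/Q_c = 6.6/11 = 0.6.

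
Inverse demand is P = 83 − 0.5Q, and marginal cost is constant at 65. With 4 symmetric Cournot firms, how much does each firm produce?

With 4 symmetric Cournot firms, each firm's FOC gives 83 − 2.5q = 65, so q = 7.2, Q = 4·7.2 = 28.8, and P = 68.6.

q_i = 7.2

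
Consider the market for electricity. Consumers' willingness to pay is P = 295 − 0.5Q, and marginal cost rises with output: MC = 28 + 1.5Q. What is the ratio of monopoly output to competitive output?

Q_m/Q_c = 0.8

A monopolist chooses Q where MR = MC. MR = 295 − Q; setting this equal to 28 + 1.5Q gives Q = 106.8 and P = 241.6.
Under competition P = MC: 295 − 0.5Q = 28 + 1.5Q ⇒ Q = 133.5, P = 228.25.
Ratio Q_m/Q_c = 106.8/133.5 = 0.8.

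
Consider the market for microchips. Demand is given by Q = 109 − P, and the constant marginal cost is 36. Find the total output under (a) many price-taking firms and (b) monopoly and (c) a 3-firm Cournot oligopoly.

Inverting demand: P = 109 − Q.
Perfect competition: P = MC = 36, so 109 − Q = 36 and Q = 73.
The monopolist equates marginal revenue to marginal cost: 109 − 2Q = 36, so Q = 36.5. From demand, P = 72.5.
In a 3-firm Cournot equilibrium, symmetry and the first-order condition give q = (109 − 36)/(4) = 18.25. So Q = 54.75 and P = 54.25.

Competition: Q = 73; Monopoly: Q = 36.5; Cournot: Q = 54.75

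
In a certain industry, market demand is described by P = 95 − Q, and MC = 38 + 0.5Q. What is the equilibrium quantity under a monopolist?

The monopolist equates marginal revenue to marginal cost: 95 − 2Q = 38 + 0.5Q, so Q = 22.8. From demand, P = 72.2.

Q = 22.8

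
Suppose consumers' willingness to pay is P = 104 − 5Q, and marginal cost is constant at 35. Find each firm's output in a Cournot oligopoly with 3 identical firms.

q_i = 3.45

With 3 symmetric Cournot firms, each firm's FOC gives 104 − 20q = 35, so q = 3.45, Q = 3·3.45 = 10.35, and P = 52.25.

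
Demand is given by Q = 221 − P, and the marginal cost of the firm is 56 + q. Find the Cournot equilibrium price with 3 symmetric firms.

Inverting demand: P = 221 − Q.
With 3 symmetric Cournot firms, each firm's FOC gives 221 − 4q = 56 + q, so q = 33, Q = 3·33 = 99, and P = 122.

P = 122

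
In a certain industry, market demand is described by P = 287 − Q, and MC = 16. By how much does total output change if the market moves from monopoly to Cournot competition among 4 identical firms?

A monopolist chooses Q where MR = MC. MR = 287 − 2Q; setting this equal to 16 gives Q = 135.5 and P = 151.5.
In a 4-firm Cournot equilibrium, symmetry and the first-order condition give q = (287 − 16)/(5) = 54.2. So Q = 216.8 and P = 70.2.
Change in total output: 216.8 − 135.5 = 81.3.

Q rises by 81.3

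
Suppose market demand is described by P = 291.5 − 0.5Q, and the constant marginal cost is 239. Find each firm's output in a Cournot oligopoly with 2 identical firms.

Cournot with 2 identical firms: the symmetric best-response condition is 291.5 − 1.5q = 239. Each firm produces q = 35, total output Q = 70, price P = 256.5.

q_i = 35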